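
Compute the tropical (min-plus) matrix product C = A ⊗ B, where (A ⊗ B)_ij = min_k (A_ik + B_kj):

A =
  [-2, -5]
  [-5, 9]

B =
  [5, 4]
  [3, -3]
A ⊗ B =
  [-2, -8]
  [0, -1]

Apply the min-plus product entry-by-entry:
  C[0][0] = min over k of (A[0][0] + B[0][0] = -2 + 5 = 3, A[0][1] + B[1][0] = -5 + 3 = -2) = -2 (attained at k = 1)
  C[0][1] = min over k of (A[0][0] + B[0][1] = -2 + 4 = 2, A[0][1] + B[1][1] = -5 + -3 = -8) = -8 (attained at k = 1)
  C[1][0] = min over k of (A[1][0] + B[0][0] = -5 + 5 = 0, A[1][1] + B[1][0] = 9 + 3 = 12) = 0 (attained at k = 0)
  C[1][1] = min over k of (A[1][0] + B[0][1] = -5 + 4 = -1, A[1][1] + B[1][1] = 9 + -3 = 6) = -1 (attained at k = 0)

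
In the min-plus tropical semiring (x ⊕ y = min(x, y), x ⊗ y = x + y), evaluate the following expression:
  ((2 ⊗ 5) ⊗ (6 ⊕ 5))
((2 ⊗ 5) ⊗ (6 ⊕ 5)) = 12

Expand innermost to outermost. Recall ⊕ takes the minimum of its arguments and ⊗ takes their sum. Working out the expression ((2 ⊗ 5) ⊗ (6 ⊕ 5)) gives 12.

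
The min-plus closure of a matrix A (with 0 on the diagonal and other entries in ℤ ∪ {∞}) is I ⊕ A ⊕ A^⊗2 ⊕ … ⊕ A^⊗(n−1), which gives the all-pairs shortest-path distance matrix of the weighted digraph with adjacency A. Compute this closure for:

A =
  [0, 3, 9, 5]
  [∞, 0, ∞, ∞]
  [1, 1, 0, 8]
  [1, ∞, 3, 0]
Closure =
  [0, 3, 8, 5]
  [∞, 0, ∞, ∞]
  [1, 1, 0, 6]
  [1, 4, 3, 0]

This is the Floyd-Warshall all-pairs shortest-path computation. For each intermediate vertex k = 0, 1, …, 3, update dist[i][j] ← min(dist[i][j], dist[i][k] + dist[k][j]). The final matrix gives, for each (i, j), the minimum total weight of any directed path from i to j (possibly empty when i = j).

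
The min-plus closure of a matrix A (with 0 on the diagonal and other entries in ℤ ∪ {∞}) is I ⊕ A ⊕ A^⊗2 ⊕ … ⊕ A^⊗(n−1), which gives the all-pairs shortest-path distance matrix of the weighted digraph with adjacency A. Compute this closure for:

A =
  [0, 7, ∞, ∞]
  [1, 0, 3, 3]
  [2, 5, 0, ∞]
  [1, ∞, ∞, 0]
Closure =
  [0, 7, 10, 10]
  [1, 0, 3, 3]
  [2, 5, 0, 8]
  [1, 8, 11, 0]

This is the Floyd-Warshall all-pairs shortest-path computation. For each intermediate vertex k = 0, 1, …, 3, update dist[i][j] ← min(dist[i][j], dist[i][k] + dist[k][j]). The final matrix gives, for each (i, j), the minimum total weight of any directed path from i to j (possibly empty when i = j).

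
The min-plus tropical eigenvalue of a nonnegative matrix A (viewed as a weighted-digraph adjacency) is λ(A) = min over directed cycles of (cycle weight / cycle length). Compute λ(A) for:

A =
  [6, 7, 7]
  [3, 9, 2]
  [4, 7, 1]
λ(A) = 1

Enumerate directed cycles and compute their means (weight / length). Sample:
  cycle 0 → 0: weight = 6, length = 1, mean = 6/1 ≈ 6.000
  cycle 1 → 1: weight = 9, length = 1, mean = 9/1 ≈ 9.000
  cycle 2 → 2: weight = 1, length = 1, mean = 1/1 ≈ 1.000
  cycle 0 → 1 → 0: weight = 10, length = 2, mean = 10/2 ≈ 5.000
  cycle 0 → 2 → 0: weight = 11, length = 2, mean = 11/2 ≈ 5.500
  cycle 1 → 0 → 1: weight = 10, length = 2, mean = 10/2 ≈ 5.000
Minimum mean = 1.000, attained e.g. along the cycle 2 → 2 with weight 1 and length 1. So λ(A) = 1/1 = 1.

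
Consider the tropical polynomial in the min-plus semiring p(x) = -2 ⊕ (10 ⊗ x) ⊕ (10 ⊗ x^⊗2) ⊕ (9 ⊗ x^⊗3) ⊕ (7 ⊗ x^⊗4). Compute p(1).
p(1) = -2

A tropical monomial a ⊗ x^⊗i evaluates to a + i · x. Evaluating each term at x = 1:
  Term 0 contributes -2 + 0 · 1 = -2
  Term 1 contributes 10 + 1 · 1 = 11
  Term 2 contributes 10 + 2 · 1 = 12
  Term 3 contributes 9 + 3 · 1 = 12
  Term 4 contributes 7 + 4 · 1 = 11
p(1) = ⊕ of these = min[-2, 11, 12, 12, 11] = -2.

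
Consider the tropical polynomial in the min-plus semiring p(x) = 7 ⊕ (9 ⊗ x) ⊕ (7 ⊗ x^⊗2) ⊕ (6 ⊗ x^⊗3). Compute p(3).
p(3) = 7

A tropical monomial a ⊗ x^⊗i evaluates to a + i · x. Evaluating each term at x = 3:
  Term 0 contributes 7 + 0 · 3 = 7
  Term 1 contributes 9 + 1 · 3 = 12
  Term 2 contributes 7 + 2 · 3 = 13
  Term 3 contributes 6 + 3 · 3 = 15
p(3) = ⊕ of these = min[7, 12, 13, 15] = 7.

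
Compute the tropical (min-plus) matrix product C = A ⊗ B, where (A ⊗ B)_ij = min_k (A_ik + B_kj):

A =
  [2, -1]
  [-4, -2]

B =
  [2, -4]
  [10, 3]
A ⊗ B =
  [4, -2]
  [-2, -8]

Apply the min-plus product entry-by-entry:
  C[0][0] = min over k of (A[0][0] + B[0][0] = 2 + 2 = 4, A[0][1] + B[1][0] = -1 + 10 = 9) = 4 (attained at k = 0)
  C[0][1] = min over k of (A[0][0] + B[0][1] = 2 + -4 = -2, A[0][1] + B[1][1] = -1 + 3 = 2) = -2 (attained at k = 0)
  C[1][0] = min over k of (A[1][0] + B[0][0] = -4 + 2 = -2, A[1][1] + B[1][0] = -2 + 10 = 8) = -2 (attained at k = 0)
  C[1][1] = min over k of (A[1][0] + B[0][1] = -4 + -4 = -8, A[1][1] + B[1][1] = -2 + 3 = 1) = -8 (attained at k = 0)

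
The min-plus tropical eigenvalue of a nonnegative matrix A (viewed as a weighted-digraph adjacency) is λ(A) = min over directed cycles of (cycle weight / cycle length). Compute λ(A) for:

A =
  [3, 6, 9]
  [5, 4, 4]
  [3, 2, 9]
λ(A) = 3

Enumerate directed cycles and compute their means (weight / length). Sample:
  cycle 0 → 0: weight = 3, length = 1, mean = 3/1 ≈ 3.000
  cycle 1 → 1: weight = 4, length = 1, mean = 4/1 ≈ 4.000
  cycle 2 → 2: weight = 9, length = 1, mean = 9/1 ≈ 9.000
  cycle 0 → 1 → 0: weight = 11, length = 2, mean = 11/2 ≈ 5.500
  cycle 0 → 2 → 0: weight = 12, length = 2, mean = 12/2 ≈ 6.000
  cycle 1 → 0 → 1: weight = 11, length = 2, mean = 11/2 ≈ 5.500
Minimum mean = 3.000, attained e.g. along the cycle 0 → 0 with weight 3 and length 1. So λ(A) = 3/1 = 3.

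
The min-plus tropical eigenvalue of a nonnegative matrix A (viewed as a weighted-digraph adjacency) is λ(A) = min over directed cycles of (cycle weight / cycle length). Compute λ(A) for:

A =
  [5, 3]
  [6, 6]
λ(A) = 9/2

Enumerate directed cycles and compute their means (weight / length). Sample:
  cycle 0 → 0: weight = 5, length = 1, mean = 5/1 ≈ 5.000
  cycle 1 → 1: weight = 6, length = 1, mean = 6/1 ≈ 6.000
  cycle 0 → 1 → 0: weight = 9, length = 2, mean = 9/2 ≈ 4.500
  cycle 1 → 0 → 1: weight = 9, length = 2, mean = 9/2 ≈ 4.500
Minimum mean = 4.500, attained e.g. along the cycle 0 → 1 → 0 with weight 9 and length 2. So λ(A) = 9/2 = 9/2.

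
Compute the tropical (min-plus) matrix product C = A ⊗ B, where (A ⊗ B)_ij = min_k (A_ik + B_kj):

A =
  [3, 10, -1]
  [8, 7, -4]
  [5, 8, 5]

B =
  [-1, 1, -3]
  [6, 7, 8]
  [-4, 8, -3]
A ⊗ B =
  [-5, 4, -4]
  [-8, 4, -7]
  [1, 6, 2]

Apply the min-plus product entry-by-entry:
  C[0][0] = min over k of (A[0][0] + B[0][0] = 3 + -1 = 2, A[0][1] + B[1][0] = 10 + 6 = 16, A[0][2] + B[2][0] = -1 + -4 = -5) = -5 (attained at k = 2)
  C[0][1] = min over k of (A[0][0] + B[0][1] = 3 + 1 = 4, A[0][1] + B[1][1] = 10 + 7 = 17, A[0][2] + B[2][1] = -1 + 8 = 7) = 4 (attained at k = 0)
  C[0][2] = min over k of (A[0][0] + B[0][2] = 3 + -3 = 0, A[0][1] + B[1][2] = 10 + 8 = 18, A[0][2] + B[2][2] = -1 + -3 = -4) = -4 (attained at k = 2)
  C[1][0] = min over k of (A[1][0] + B[0][0] = 8 + -1 = 7, A[1][1] + B[1][0] = 7 + 6 = 13, A[1][2] + B[2][0] = -4 + -4 = -8) = -8 (attained at k = 2)
  C[1][1] = min over k of (A[1][0] + B[0][1] = 8 + 1 = 9, A[1][1] + B[1][1] = 7 + 7 = 14, A[1][2] + B[2][1] = -4 + 8 = 4) = 4 (attained at k = 2)
  C[1][2] = min over k of (A[1][0] + B[0][2] = 8 + -3 = 5, A[1][1] + B[1][2] = 7 + 8 = 15, A[1][2] + B[2][2] = -4 + -3 = -7) = -7 (attained at k = 2)
  C[2][0] = min over k of (A[2][0] + B[0][0] = 5 + -1 = 4, A[2][1] + B[1][0] = 8 + 6 = 14, A[2][2] + B[2][0] = 5 + -4 = 1) = 1 (attained at k = 2)
  C[2][1] = min over k of (A[2][0] + B[0][1] = 5 + 1 = 6, A[2][1] + B[1][1] = 8 + 7 = 15, A[2][2] + B[2][1] = 5 + 8 = 13) = 6 (attained at k = 0)
  C[2][2] = min over k of (A[2][0] + B[0][2] = 5 + -3 = 2, A[2][1] + B[1][2] = 8 + 8 = 16, A[2][2] + B[2][2] = 5 + -3 = 2) = 2 (attained at k = 0)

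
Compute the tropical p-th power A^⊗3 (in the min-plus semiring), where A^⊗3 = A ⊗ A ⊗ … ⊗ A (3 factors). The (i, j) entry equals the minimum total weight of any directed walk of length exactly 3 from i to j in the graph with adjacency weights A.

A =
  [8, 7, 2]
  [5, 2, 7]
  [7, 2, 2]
A^⊗3 =
  [9, 6, 6]
  [9, 6, 9]
  [9, 6, 6]

Each entry (A^⊗3)_ij equals the minimum over all length-3 walks i = v_0 → v_1 → … → v_3 = j of Σ_t A[v_t][v_{t+1}]. For example, for (i, j) = (0, 2) we minimise over 9 possible intermediate vertex sequences; the minimum is 6, attained along the walk 0 → 2 → 2 → 2.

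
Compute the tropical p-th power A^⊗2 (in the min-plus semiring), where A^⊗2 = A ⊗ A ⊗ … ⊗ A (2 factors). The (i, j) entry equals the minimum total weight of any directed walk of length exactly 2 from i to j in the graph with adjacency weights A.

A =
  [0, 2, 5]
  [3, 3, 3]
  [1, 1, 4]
A^⊗2 =
  [0, 2, 5]
  [3, 4, 6]
  [1, 3, 4]

Each entry (A^⊗2)_ij equals the minimum over all length-2 walks i = v_0 → v_1 → … → v_2 = j of Σ_t A[v_t][v_{t+1}]. For example, for (i, j) = (0, 2) we minimise over 3 possible intermediate vertex sequences; the minimum is 5, attained along the walk 0 → 0 → 2.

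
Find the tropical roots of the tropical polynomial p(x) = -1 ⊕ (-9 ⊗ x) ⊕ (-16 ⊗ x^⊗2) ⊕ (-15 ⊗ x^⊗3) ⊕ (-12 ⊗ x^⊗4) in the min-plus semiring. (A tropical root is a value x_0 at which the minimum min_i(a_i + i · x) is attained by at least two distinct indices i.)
Roots: {-3, -1, 7, 8}

Each tropical root is a break point of the lower envelope of the lines y = a_i + i · x (there are 5 lines, with slopes 0, 1, ..., 4). Only the lines that attain the minimum somewhere contribute to roots; other lines are dominated. Here the surviving (envelope) indices are i = 4, i = 3, i = 2, i = 1, i = 0.
Intersections between consecutive envelope lines give the roots: for adjacent envelope indices i < j the intersection is x = (a_i − a_j) / (j − i). Reading off the sorted break points: {-3, -1, 7, 8}.
Verification: at each break x_0, at least two indices attain the minimum of min_i(a_i + i · x_0).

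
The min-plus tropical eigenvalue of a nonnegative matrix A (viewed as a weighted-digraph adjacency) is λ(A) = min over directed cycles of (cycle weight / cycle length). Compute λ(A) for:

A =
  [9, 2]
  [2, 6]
λ(A) = 2

Enumerate directed cycles and compute their means (weight / length). Sample:
  cycle 0 → 0: weight = 9, length = 1, mean = 9/1 ≈ 9.000
  cycle 1 → 1: weight = 6, length = 1, mean = 6/1 ≈ 6.000
  cycle 0 → 1 → 0: weight = 4, length = 2, mean = 4/2 ≈ 2.000
  cycle 1 → 0 → 1: weight = 4, length = 2, mean = 4/2 ≈ 2.000
Minimum mean = 2.000, attained e.g. along the cycle 0 → 1 → 0 with weight 4 and length 2. So λ(A) = 4/2 = 2.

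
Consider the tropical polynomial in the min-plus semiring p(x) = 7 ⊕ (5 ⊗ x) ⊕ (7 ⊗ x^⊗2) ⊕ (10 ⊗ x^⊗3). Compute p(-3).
p(-3) = 1

A tropical monomial a ⊗ x^⊗i evaluates to a + i · x. Evaluating each term at x = -3:
  Term 0 contributes 7 + 0 · -3 = 7
  Term 1 contributes 5 + 1 · -3 = 2
  Term 2 contributes 7 + 2 · -3 = 1
  Term 3 contributes 10 + 3 · -3 = 1
p(-3) = ⊕ of these = min[7, 2, 1, 1] = 1.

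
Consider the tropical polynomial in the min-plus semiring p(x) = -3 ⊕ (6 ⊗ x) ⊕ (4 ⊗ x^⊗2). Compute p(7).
p(7) = -3

A tropical monomial a ⊗ x^⊗i evaluates to a + i · x. Evaluating each term at x = 7:
  Term 0 contributes -3 + 0 · 7 = -3
  Term 1 contributes 6 + 1 · 7 = 13
  Term 2 contributes 4 + 2 · 7 = 18
p(7) = ⊕ of these = min[-3, 13, 18] = -3.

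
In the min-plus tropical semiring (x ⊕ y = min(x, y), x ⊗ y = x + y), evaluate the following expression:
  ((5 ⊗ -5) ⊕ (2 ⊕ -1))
((5 ⊗ -5) ⊕ (2 ⊕ -1)) = -1

Expand innermost to outermost. Recall ⊕ takes the minimum of its arguments and ⊗ takes their sum. Working out the expression ((5 ⊗ -5) ⊕ (2 ⊕ -1)) gives -1.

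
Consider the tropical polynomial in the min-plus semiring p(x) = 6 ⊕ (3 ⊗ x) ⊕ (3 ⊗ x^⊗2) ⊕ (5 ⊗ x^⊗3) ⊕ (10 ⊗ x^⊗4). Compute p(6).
p(6) = 6

A tropical monomial a ⊗ x^⊗i evaluates to a + i · x. Evaluating each term at x = 6:
  Term 0 contributes 6 + 0 · 6 = 6
  Term 1 contributes 3 + 1 · 6 = 9
  Term 2 contributes 3 + 2 · 6 = 15
  Term 3 contributes 5 + 3 · 6 = 23
  Term 4 contributes 10 + 4 · 6 = 34
p(6) = ⊕ of these = min[6, 9, 15, 23, 34] = 6.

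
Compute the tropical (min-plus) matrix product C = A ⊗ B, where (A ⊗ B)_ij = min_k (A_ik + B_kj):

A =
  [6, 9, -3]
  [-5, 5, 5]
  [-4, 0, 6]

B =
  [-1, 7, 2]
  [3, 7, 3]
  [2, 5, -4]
A ⊗ B =
  [-1, 2, -7]
  [-6, 2, -3]
  [-5, 3, -2]

Apply the min-plus product entry-by-entry:
  C[0][0] = min over k of (A[0][0] + B[0][0] = 6 + -1 = 5, A[0][1] + B[1][0] = 9 + 3 = 12, A[0][2] + B[2][0] = -3 + 2 = -1) = -1 (attained at k = 2)
  C[0][1] = min over k of (A[0][0] + B[0][1] = 6 + 7 = 13, A[0][1] + B[1][1] = 9 + 7 = 16, A[0][2] + B[2][1] = -3 + 5 = 2) = 2 (attained at k = 2)
  C[0][2] = min over k of (A[0][0] + B[0][2] = 6 + 2 = 8, A[0][1] + B[1][2] = 9 + 3 = 12, A[0][2] + B[2][2] = -3 + -4 = -7) = -7 (attained at k = 2)
  C[1][0] = min over k of (A[1][0] + B[0][0] = -5 + -1 = -6, A[1][1] + B[1][0] = 5 + 3 = 8, A[1][2] + B[2][0] = 5 + 2 = 7) = -6 (attained at k = 0)
  C[1][1] = min over k of (A[1][0] + B[0][1] = -5 + 7 = 2, A[1][1] + B[1][1] = 5 + 7 = 12, A[1][2] + B[2][1] = 5 + 5 = 10) = 2 (attained at k = 0)
  C[1][2] = min over k of (A[1][0] + B[0][2] = -5 + 2 = -3, A[1][1] + B[1][2] = 5 + 3 = 8, A[1][2] + B[2][2] = 5 + -4 = 1) = -3 (attained at k = 0)
  C[2][0] = min over k of (A[2][0] + B[0][0] = -4 + -1 = -5, A[2][1] + B[1][0] = 0 + 3 = 3, A[2][2] + B[2][0] = 6 + 2 = 8) = -5 (attained at k = 0)
  C[2][1] = min over k of (A[2][0] + B[0][1] = -4 + 7 = 3, A[2][1] + B[1][1] = 0 + 7 = 7, A[2][2] + B[2][1] = 6 + 5 = 11) = 3 (attained at k = 0)
  C[2][2] = min over k of (A[2][0] + B[0][2] = -4 + 2 = -2, A[2][1] + B[1][2] = 0 + 3 = 3, A[2][2] + B[2][2] = 6 + -4 = 2) = -2 (attained at k = 0)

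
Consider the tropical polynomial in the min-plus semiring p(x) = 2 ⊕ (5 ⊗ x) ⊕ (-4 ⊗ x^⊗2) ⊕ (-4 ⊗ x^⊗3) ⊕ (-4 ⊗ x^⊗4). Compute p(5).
p(5) = 2

A tropical monomial a ⊗ x^⊗i evaluates to a + i · x. Evaluating each term at x = 5:
  Term 0 contributes 2 + 0 · 5 = 2
  Term 1 contributes 5 + 1 · 5 = 10
  Term 2 contributes -4 + 2 · 5 = 6
  Term 3 contributes -4 + 3 · 5 = 11
  Term 4 contributes -4 + 4 · 5 = 16
p(5) = ⊕ of these = min[2, 10, 6, 11, 16] = 2.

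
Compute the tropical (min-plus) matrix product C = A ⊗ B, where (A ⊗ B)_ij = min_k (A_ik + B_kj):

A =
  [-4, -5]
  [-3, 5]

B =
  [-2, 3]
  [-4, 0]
A ⊗ B =
  [-9, -5]
  [-5, 0]

Apply the min-plus product entry-by-entry:
  C[0][0] = min over k of (A[0][0] + B[0][0] = -4 + -2 = -6, A[0][1] + B[1][0] = -5 + -4 = -9) = -9 (attained at k = 1)
  C[0][1] = min over k of (A[0][0] + B[0][1] = -4 + 3 = -1, A[0][1] + B[1][1] = -5 + 0 = -5) = -5 (attained at k = 1)
  C[1][0] = min over k of (A[1][0] + B[0][0] = -3 + -2 = -5, A[1][1] + B[1][0] = 5 + -4 = 1) = -5 (attained at k = 0)
  C[1][1] = min over k of (A[1][0] + B[0][1] = -3 + 3 = 0, A[1][1] + B[1][1] = 5 + 0 = 5) = 0 (attained at k = 0)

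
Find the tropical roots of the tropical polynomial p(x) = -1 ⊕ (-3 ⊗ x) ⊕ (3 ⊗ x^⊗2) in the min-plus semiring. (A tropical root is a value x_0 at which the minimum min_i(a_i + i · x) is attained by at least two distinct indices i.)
Roots: {-6, 2}

Each tropical root is a break point of the lower envelope of the lines y = a_i + i · x (there are 3 lines, with slopes 0, 1, ..., 2). Only the lines that attain the minimum somewhere contribute to roots; other lines are dominated. Here the surviving (envelope) indices are i = 2, i = 1, i = 0.
Intersections between consecutive envelope lines give the roots: for adjacent envelope indices i < j the intersection is x = (a_i − a_j) / (j − i). Reading off the sorted break points: {-6, 2}.
Verification: at each break x_0, at least two indices attain the minimum of min_i(a_i + i · x_0).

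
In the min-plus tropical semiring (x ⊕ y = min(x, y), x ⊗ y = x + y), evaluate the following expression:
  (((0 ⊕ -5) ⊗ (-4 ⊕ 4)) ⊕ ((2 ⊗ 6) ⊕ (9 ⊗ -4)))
(((0 ⊕ -5) ⊗ (-4 ⊕ 4)) ⊕ ((2 ⊗ 6) ⊕ (9 ⊗ -4))) = -9

Expand innermost to outermost. Recall ⊕ takes the minimum of its arguments and ⊗ takes their sum. Working out the expression (((0 ⊕ -5) ⊗ (-4 ⊕ 4)) ⊕ ((2 ⊗ 6) ⊕ (9 ⊗ -4))) gives -9.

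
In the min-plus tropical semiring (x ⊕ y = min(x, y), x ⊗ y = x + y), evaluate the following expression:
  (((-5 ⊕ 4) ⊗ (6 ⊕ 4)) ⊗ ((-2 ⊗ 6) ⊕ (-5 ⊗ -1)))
(((-5 ⊕ 4) ⊗ (6 ⊕ 4)) ⊗ ((-2 ⊗ 6) ⊕ (-5 ⊗ -1))) = -7

Expand innermost to outermost. Recall ⊕ takes the minimum of its arguments and ⊗ takes their sum. Working out the expression (((-5 ⊕ 4) ⊗ (6 ⊕ 4)) ⊗ ((-2 ⊗ 6) ⊕ (-5 ⊗ -1))) gives -7.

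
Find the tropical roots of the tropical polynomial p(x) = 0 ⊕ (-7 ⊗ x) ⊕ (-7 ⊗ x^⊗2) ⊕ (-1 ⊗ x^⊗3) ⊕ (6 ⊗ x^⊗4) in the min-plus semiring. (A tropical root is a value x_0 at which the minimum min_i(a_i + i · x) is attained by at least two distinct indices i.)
Roots: {-7, -6, 0, 7}

Each tropical root is a break point of the lower envelope of the lines y = a_i + i · x (there are 5 lines, with slopes 0, 1, ..., 4). Only the lines that attain the minimum somewhere contribute to roots; other lines are dominated. Here the surviving (envelope) indices are i = 4, i = 3, i = 2, i = 1, i = 0.
Intersections between consecutive envelope lines give the roots: for adjacent envelope indices i < j the intersection is x = (a_i − a_j) / (j − i). Reading off the sorted break points: {-7, -6, 0, 7}.
Verification: at each break x_0, at least two indices attain the minimum of min_i(a_i + i · x_0).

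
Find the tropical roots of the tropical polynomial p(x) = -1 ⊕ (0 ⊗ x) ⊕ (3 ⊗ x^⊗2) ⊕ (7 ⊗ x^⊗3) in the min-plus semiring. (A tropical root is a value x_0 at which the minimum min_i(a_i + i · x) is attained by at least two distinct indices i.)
Roots: {-4, -3, -1}

Each tropical root is a break point of the lower envelope of the lines y = a_i + i · x (there are 4 lines, with slopes 0, 1, ..., 3). Only the lines that attain the minimum somewhere contribute to roots; other lines are dominated. Here the surviving (envelope) indices are i = 3, i = 2, i = 1, i = 0.
Intersections between consecutive envelope lines give the roots: for adjacent envelope indices i < j the intersection is x = (a_i − a_j) / (j − i). Reading off the sorted break points: {-4, -3, -1}.
Verification: at each break x_0, at least two indices attain the minimum of min_i(a_i + i · x_0).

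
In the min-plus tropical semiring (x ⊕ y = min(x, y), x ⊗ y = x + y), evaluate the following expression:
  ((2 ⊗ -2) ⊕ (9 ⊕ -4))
((2 ⊗ -2) ⊕ (9 ⊕ -4)) = -4

Expand innermost to outermost. Recall ⊕ takes the minimum of its arguments and ⊗ takes their sum. Working out the expression ((2 ⊗ -2) ⊕ (9 ⊕ -4)) gives -4.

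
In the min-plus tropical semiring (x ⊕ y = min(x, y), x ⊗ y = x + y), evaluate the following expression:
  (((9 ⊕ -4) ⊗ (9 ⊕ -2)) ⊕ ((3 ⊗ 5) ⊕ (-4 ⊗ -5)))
(((9 ⊕ -4) ⊗ (9 ⊕ -2)) ⊕ ((3 ⊗ 5) ⊕ (-4 ⊗ -5))) = -9

Expand innermost to outermost. Recall ⊕ takes the minimum of its arguments and ⊗ takes their sum. Working out the expression (((9 ⊕ -4) ⊗ (9 ⊕ -2)) ⊕ ((3 ⊗ 5) ⊕ (-4 ⊗ -5))) gives -9.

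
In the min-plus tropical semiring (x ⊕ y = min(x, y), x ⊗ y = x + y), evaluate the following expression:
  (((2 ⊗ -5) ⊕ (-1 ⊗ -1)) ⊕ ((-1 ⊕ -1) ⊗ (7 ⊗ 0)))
(((2 ⊗ -5) ⊕ (-1 ⊗ -1)) ⊕ ((-1 ⊕ -1) ⊗ (7 ⊗ 0))) = -3

Expand innermost to outermost. Recall ⊕ takes the minimum of its arguments and ⊗ takes their sum. Working out the expression (((2 ⊗ -5) ⊕ (-1 ⊗ -1)) ⊕ ((-1 ⊕ -1) ⊗ (7 ⊗ 0))) gives -3.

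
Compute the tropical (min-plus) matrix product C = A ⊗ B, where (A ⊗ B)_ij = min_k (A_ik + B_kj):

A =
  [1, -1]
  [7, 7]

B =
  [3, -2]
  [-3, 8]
A ⊗ B =
  [-4, -1]
  [4, 5]

Apply the min-plus product entry-by-entry:
  C[0][0] = min over k of (A[0][0] + B[0][0] = 1 + 3 = 4, A[0][1] + B[1][0] = -1 + -3 = -4) = -4 (attained at k = 1)
  C[0][1] = min over k of (A[0][0] + B[0][1] = 1 + -2 = -1, A[0][1] + B[1][1] = -1 + 8 = 7) = -1 (attained at k = 0)
  C[1][0] = min over k of (A[1][0] + B[0][0] = 7 + 3 = 10, A[1][1] + B[1][0] = 7 + -3 = 4) = 4 (attained at k = 1)
  C[1][1] = min over k of (A[1][0] + B[0][1] = 7 + -2 = 5, A[1][1] + B[1][1] = 7 + 8 = 15) = 5 (attained at k = 0)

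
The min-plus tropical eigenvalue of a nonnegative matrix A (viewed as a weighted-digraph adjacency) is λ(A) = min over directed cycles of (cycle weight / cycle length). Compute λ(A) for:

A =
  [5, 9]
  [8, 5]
λ(A) = 5

Enumerate directed cycles and compute their means (weight / length). Sample:
  cycle 0 → 0: weight = 5, length = 1, mean = 5/1 ≈ 5.000
  cycle 1 → 1: weight = 5, length = 1, mean = 5/1 ≈ 5.000
  cycle 0 → 1 → 0: weight = 17, length = 2, mean = 17/2 ≈ 8.500
  cycle 1 → 0 → 1: weight = 17, length = 2, mean = 17/2 ≈ 8.500
Minimum mean = 5.000, attained e.g. along the cycle 0 → 0 with weight 5 and length 1. So λ(A) = 5/1 = 5.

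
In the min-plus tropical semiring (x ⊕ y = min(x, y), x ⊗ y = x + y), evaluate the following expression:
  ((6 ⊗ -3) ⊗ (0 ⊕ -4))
((6 ⊗ -3) ⊗ (0 ⊕ -4)) = -1

Expand innermost to outermost. Recall ⊕ takes the minimum of its arguments and ⊗ takes their sum. Working out the expression ((6 ⊗ -3) ⊗ (0 ⊕ -4)) gives -1.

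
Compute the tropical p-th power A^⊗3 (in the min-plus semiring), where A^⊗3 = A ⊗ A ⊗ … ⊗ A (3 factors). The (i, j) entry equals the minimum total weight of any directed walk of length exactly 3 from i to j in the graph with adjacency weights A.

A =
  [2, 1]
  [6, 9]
A^⊗3 =
  [6, 5]
  [10, 9]

Each entry (A^⊗3)_ij equals the minimum over all length-3 walks i = v_0 → v_1 → … → v_3 = j of Σ_t A[v_t][v_{t+1}]. For example, for (i, j) = (0, 1) we minimise over 4 possible intermediate vertex sequences; the minimum is 5, attained along the walk 0 → 0 → 0 → 1.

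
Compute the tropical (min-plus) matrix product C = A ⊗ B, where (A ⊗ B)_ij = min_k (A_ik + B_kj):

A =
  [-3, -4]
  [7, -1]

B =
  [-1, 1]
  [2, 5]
A ⊗ B =
  [-4, -2]
  [1, 4]

Apply the min-plus product entry-by-entry:
  C[0][0] = min over k of (A[0][0] + B[0][0] = -3 + -1 = -4, A[0][1] + B[1][0] = -4 + 2 = -2) = -4 (attained at k = 0)
  C[0][1] = min over k of (A[0][0] + B[0][1] = -3 + 1 = -2, A[0][1] + B[1][1] = -4 + 5 = 1) = -2 (attained at k = 0)
  C[1][0] = min over k of (A[1][0] + B[0][0] = 7 + -1 = 6, A[1][1] + B[1][0] = -1 + 2 = 1) = 1 (attained at k = 1)
  C[1][1] = min over k of (A[1][0] + B[0][1] = 7 + 1 = 8, A[1][1] + B[1][1] = -1 + 5 = 4) = 4 (attained at k = 1)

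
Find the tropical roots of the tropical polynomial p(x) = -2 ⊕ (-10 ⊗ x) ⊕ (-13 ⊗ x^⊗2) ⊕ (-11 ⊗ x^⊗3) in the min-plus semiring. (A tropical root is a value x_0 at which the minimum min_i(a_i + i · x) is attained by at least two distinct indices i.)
Roots: {-2, 3, 8}

Each tropical root is a break point of the lower envelope of the lines y = a_i + i · x (there are 4 lines, with slopes 0, 1, ..., 3). Only the lines that attain the minimum somewhere contribute to roots; other lines are dominated. Here the surviving (envelope) indices are i = 3, i = 2, i = 1, i = 0.
Intersections between consecutive envelope lines give the roots: for adjacent envelope indices i < j the intersection is x = (a_i − a_j) / (j − i). Reading off the sorted break points: {-2, 3, 8}.
Verification: at each break x_0, at least two indices attain the minimum of min_i(a_i + i · x_0).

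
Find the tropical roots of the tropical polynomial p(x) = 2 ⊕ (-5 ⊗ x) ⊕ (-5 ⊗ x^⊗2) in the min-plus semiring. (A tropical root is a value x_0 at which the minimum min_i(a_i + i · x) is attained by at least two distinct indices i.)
Roots: {0, 7}

Each tropical root is a break point of the lower envelope of the lines y = a_i + i · x (there are 3 lines, with slopes 0, 1, ..., 2). Only the lines that attain the minimum somewhere contribute to roots; other lines are dominated. Here the surviving (envelope) indices are i = 2, i = 1, i = 0.
Intersections between consecutive envelope lines give the roots: for adjacent envelope indices i < j the intersection is x = (a_i − a_j) / (j − i). Reading off the sorted break points: {0, 7}.
Verification: at each break x_0, at least two indices attain the minimum of min_i(a_i + i · x_0).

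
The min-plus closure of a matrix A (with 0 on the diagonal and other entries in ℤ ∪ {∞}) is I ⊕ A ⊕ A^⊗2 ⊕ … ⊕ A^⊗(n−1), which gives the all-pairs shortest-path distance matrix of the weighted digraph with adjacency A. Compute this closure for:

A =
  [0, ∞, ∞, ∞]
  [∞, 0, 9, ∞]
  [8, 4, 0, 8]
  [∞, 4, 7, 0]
Closure =
  [0, ∞, ∞, ∞]
  [17, 0, 9, 17]
  [8, 4, 0, 8]
  [15, 4, 7, 0]

This is the Floyd-Warshall all-pairs shortest-path computation. For each intermediate vertex k = 0, 1, …, 3, update dist[i][j] ← min(dist[i][j], dist[i][k] + dist[k][j]). The final matrix gives, for each (i, j), the minimum total weight of any directed path from i to j (possibly empty when i = j).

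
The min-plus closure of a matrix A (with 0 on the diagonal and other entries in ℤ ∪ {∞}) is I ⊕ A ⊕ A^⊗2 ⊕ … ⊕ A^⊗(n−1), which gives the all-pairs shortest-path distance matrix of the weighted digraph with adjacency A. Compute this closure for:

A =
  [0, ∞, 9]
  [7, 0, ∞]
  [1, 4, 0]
Closure =
  [0, 13, 9]
  [7, 0, 16]
  [1, 4, 0]

This is the Floyd-Warshall all-pairs shortest-path computation. For each intermediate vertex k = 0, 1, …, 2, update dist[i][j] ← min(dist[i][j], dist[i][k] + dist[k][j]). The final matrix gives, for each (i, j), the minimum total weight of any directed path from i to j (possibly empty when i = j).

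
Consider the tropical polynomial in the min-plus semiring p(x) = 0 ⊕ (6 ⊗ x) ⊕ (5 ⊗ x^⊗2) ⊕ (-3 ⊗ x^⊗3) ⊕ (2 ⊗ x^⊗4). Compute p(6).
p(6) = 0

A tropical monomial a ⊗ x^⊗i evaluates to a + i · x. Evaluating each term at x = 6:
  Term 0 contributes 0 + 0 · 6 = 0
  Term 1 contributes 6 + 1 · 6 = 12
  Term 2 contributes 5 + 2 · 6 = 17
  Term 3 contributes -3 + 3 · 6 = 15
  Term 4 contributes 2 + 4 · 6 = 26
p(6) = ⊕ of these = min[0, 12, 17, 15, 26] = 0.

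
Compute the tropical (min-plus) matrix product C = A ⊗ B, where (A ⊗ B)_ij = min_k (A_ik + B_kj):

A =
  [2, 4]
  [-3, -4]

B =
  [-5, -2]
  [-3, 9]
A ⊗ B =
  [-3, 0]
  [-8, -5]

Apply the min-plus product entry-by-entry:
  C[0][0] = min over k of (A[0][0] + B[0][0] = 2 + -5 = -3, A[0][1] + B[1][0] = 4 + -3 = 1) = -3 (attained at k = 0)
  C[0][1] = min over k of (A[0][0] + B[0][1] = 2 + -2 = 0, A[0][1] + B[1][1] = 4 + 9 = 13) = 0 (attained at k = 0)
  C[1][0] = min over k of (A[1][0] + B[0][0] = -3 + -5 = -8, A[1][1] + B[1][0] = -4 + -3 = -7) = -8 (attained at k = 0)
  C[1][1] = min over k of (A[1][0] + B[0][1] = -3 + -2 = -5, A[1][1] + B[1][1] = -4 + 9 = 5) = -5 (attained at k = 0)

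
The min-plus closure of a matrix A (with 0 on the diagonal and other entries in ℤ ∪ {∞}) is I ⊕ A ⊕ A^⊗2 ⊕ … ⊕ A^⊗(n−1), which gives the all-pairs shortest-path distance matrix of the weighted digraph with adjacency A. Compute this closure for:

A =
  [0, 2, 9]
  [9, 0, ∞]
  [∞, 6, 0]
Closure =
  [0, 2, 9]
  [9, 0, 18]
  [15, 6, 0]

This is the Floyd-Warshall all-pairs shortest-path computation. For each intermediate vertex k = 0, 1, …, 2, update dist[i][j] ← min(dist[i][j], dist[i][k] + dist[k][j]). The final matrix gives, for each (i, j), the minimum total weight of any directed path from i to j (possibly empty when i = j).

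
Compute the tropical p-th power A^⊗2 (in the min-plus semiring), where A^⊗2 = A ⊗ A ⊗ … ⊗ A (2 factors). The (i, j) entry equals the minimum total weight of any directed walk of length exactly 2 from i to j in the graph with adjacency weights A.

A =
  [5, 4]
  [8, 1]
A^⊗2 =
  [10, 5]
  [9, 2]

Each entry (A^⊗2)_ij equals the minimum over all length-2 walks i = v_0 → v_1 → … → v_2 = j of Σ_t A[v_t][v_{t+1}]. For example, for (i, j) = (0, 1) we minimise over 2 possible intermediate vertex sequences; the minimum is 5, attained along the walk 0 → 1 → 1.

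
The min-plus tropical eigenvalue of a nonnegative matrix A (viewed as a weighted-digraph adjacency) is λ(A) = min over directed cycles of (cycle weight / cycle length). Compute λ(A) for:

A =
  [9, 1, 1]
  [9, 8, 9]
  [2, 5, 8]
λ(A) = 3/2

Enumerate directed cycles and compute their means (weight / length). Sample:
  cycle 0 → 0: weight = 9, length = 1, mean = 9/1 ≈ 9.000
  cycle 1 → 1: weight = 8, length = 1, mean = 8/1 ≈ 8.000
  cycle 2 → 2: weight = 8, length = 1, mean = 8/1 ≈ 8.000
  cycle 0 → 1 → 0: weight = 10, length = 2, mean = 10/2 ≈ 5.000
  cycle 0 → 2 → 0: weight = 3, length = 2, mean = 3/2 ≈ 1.500
  cycle 1 → 0 → 1: weight = 10, length = 2, mean = 10/2 ≈ 5.000
Minimum mean = 1.500, attained e.g. along the cycle 0 → 2 → 0 with weight 3 and length 2. So λ(A) = 3/2 = 3/2.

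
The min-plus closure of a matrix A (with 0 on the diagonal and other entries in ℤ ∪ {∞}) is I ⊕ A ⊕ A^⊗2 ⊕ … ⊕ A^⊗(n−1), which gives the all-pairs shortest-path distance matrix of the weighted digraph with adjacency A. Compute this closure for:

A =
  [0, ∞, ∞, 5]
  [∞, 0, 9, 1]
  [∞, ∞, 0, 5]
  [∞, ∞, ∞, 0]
Closure =
  [0, ∞, ∞, 5]
  [∞, 0, 9, 1]
  [∞, ∞, 0, 5]
  [∞, ∞, ∞, 0]

This is the Floyd-Warshall all-pairs shortest-path computation. For each intermediate vertex k = 0, 1, …, 3, update dist[i][j] ← min(dist[i][j], dist[i][k] + dist[k][j]). The final matrix gives, for each (i, j), the minimum total weight of any directed path from i to j (possibly empty when i = j).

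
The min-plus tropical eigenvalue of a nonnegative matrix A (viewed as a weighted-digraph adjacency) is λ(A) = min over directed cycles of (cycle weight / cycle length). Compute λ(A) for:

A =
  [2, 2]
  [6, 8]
λ(A) = 2

Enumerate directed cycles and compute their means (weight / length). Sample:
  cycle 0 → 0: weight = 2, length = 1, mean = 2/1 ≈ 2.000
  cycle 1 → 1: weight = 8, length = 1, mean = 8/1 ≈ 8.000
  cycle 0 → 1 → 0: weight = 8, length = 2, mean = 8/2 ≈ 4.000
  cycle 1 → 0 → 1: weight = 8, length = 2, mean = 8/2 ≈ 4.000
Minimum mean = 2.000, attained e.g. along the cycle 0 → 0 with weight 2 and length 1. So λ(A) = 2/1 = 2.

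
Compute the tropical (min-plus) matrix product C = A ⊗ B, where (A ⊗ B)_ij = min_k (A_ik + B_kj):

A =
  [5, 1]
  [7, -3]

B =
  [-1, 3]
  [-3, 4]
A ⊗ B =
  [-2, 5]
  [-6, 1]

Apply the min-plus product entry-by-entry:
  C[0][0] = min over k of (A[0][0] + B[0][0] = 5 + -1 = 4, A[0][1] + B[1][0] = 1 + -3 = -2) = -2 (attained at k = 1)
  C[0][1] = min over k of (A[0][0] + B[0][1] = 5 + 3 = 8, A[0][1] + B[1][1] = 1 + 4 = 5) = 5 (attained at k = 1)
  C[1][0] = min over k of (A[1][0] + B[0][0] = 7 + -1 = 6, A[1][1] + B[1][0] = -3 + -3 = -6) = -6 (attained at k = 1)
  C[1][1] = min over k of (A[1][0] + B[0][1] = 7 + 3 = 10, A[1][1] + B[1][1] = -3 + 4 = 1) = 1 (attained at k = 1)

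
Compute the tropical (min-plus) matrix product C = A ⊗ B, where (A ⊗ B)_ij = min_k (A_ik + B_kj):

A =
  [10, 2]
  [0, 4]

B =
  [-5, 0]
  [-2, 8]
A ⊗ B =
  [0, 10]
  [-5, 0]

Apply the min-plus product entry-by-entry:
  C[0][0] = min over k of (A[0][0] + B[0][0] = 10 + -5 = 5, A[0][1] + B[1][0] = 2 + -2 = 0) = 0 (attained at k = 1)
  C[0][1] = min over k of (A[0][0] + B[0][1] = 10 + 0 = 10, A[0][1] + B[1][1] = 2 + 8 = 10) = 10 (attained at k = 0)
  C[1][0] = min over k of (A[1][0] + B[0][0] = 0 + -5 = -5, A[1][1] + B[1][0] = 4 + -2 = 2) = -5 (attained at k = 0)
  C[1][1] = min over k of (A[1][0] + B[0][1] = 0 + 0 = 0, A[1][1] + B[1][1] = 4 + 8 = 12) = 0 (attained at k = 0)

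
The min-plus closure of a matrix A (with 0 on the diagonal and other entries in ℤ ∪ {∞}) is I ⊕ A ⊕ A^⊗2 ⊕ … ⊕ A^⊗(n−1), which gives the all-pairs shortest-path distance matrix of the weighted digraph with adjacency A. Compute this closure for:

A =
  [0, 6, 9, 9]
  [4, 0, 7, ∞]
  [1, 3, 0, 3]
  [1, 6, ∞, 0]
Closure =
  [0, 6, 9, 9]
  [4, 0, 7, 10]
  [1, 3, 0, 3]
  [1, 6, 10, 0]

This is the Floyd-Warshall all-pairs shortest-path computation. For each intermediate vertex k = 0, 1, …, 3, update dist[i][j] ← min(dist[i][j], dist[i][k] + dist[k][j]). The final matrix gives, for each (i, j), the minimum total weight of any directed path from i to j (possibly empty when i = j).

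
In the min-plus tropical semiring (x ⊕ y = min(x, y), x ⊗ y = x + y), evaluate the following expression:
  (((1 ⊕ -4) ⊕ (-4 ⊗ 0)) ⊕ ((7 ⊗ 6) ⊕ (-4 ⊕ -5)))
(((1 ⊕ -4) ⊕ (-4 ⊗ 0)) ⊕ ((7 ⊗ 6) ⊕ (-4 ⊕ -5))) = -5

Expand innermost to outermost. Recall ⊕ takes the minimum of its arguments and ⊗ takes their sum. Working out the expression (((1 ⊕ -4) ⊕ (-4 ⊗ 0)) ⊕ ((7 ⊗ 6) ⊕ (-4 ⊕ -5))) gives -5.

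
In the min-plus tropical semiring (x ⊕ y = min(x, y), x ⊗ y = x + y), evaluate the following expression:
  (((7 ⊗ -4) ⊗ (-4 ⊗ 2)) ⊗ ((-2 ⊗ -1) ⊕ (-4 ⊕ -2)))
(((7 ⊗ -4) ⊗ (-4 ⊗ 2)) ⊗ ((-2 ⊗ -1) ⊕ (-4 ⊕ -2))) = -3

Expand innermost to outermost. Recall ⊕ takes the minimum of its arguments and ⊗ takes their sum. Working out the expression (((7 ⊗ -4) ⊗ (-4 ⊗ 2)) ⊗ ((-2 ⊗ -1) ⊕ (-4 ⊕ -2))) gives -3.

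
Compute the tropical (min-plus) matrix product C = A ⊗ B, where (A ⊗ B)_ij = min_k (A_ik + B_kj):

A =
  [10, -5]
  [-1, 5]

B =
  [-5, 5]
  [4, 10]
A ⊗ B =
  [-1, 5]
  [-6, 4]

Apply the min-plus product entry-by-entry:
  C[0][0] = min over k of (A[0][0] + B[0][0] = 10 + -5 = 5, A[0][1] + B[1][0] = -5 + 4 = -1) = -1 (attained at k = 1)
  C[0][1] = min over k of (A[0][0] + B[0][1] = 10 + 5 = 15, A[0][1] + B[1][1] = -5 + 10 = 5) = 5 (attained at k = 1)
  C[1][0] = min over k of (A[1][0] + B[0][0] = -1 + -5 = -6, A[1][1] + B[1][0] = 5 + 4 = 9) = -6 (attained at k = 0)
  C[1][1] = min over k of (A[1][0] + B[0][1] = -1 + 5 = 4, A[1][1] + B[1][1] = 5 + 10 = 15) = 4 (attained at k = 0)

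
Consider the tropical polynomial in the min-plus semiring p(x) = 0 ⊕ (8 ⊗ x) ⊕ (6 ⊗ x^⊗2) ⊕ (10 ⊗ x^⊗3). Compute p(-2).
p(-2) = 0

A tropical monomial a ⊗ x^⊗i evaluates to a + i · x. Evaluating each term at x = -2:
  Term 0 contributes 0 + 0 · -2 = 0
  Term 1 contributes 8 + 1 · -2 = 6
  Term 2 contributes 6 + 2 · -2 = 2
  Term 3 contributes 10 + 3 · -2 = 4
p(-2) = ⊕ of these = min[0, 6, 2, 4] = 0.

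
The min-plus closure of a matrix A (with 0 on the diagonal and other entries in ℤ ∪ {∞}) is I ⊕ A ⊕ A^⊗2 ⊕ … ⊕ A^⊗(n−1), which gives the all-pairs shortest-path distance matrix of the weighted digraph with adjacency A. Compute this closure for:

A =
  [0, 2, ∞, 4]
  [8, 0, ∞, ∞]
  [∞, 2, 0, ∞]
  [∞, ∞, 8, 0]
Closure =
  [0, 2, 12, 4]
  [8, 0, 20, 12]
  [10, 2, 0, 14]
  [18, 10, 8, 0]

This is the Floyd-Warshall all-pairs shortest-path computation. For each intermediate vertex k = 0, 1, …, 3, update dist[i][j] ← min(dist[i][j], dist[i][k] + dist[k][j]). The final matrix gives, for each (i, j), the minimum total weight of any directed path from i to j (possibly empty when i = j).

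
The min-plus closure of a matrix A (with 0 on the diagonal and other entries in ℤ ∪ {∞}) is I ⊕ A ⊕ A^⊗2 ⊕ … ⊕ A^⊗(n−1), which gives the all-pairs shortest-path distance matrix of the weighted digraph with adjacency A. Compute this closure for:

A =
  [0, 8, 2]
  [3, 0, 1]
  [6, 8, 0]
Closure =
  [0, 8, 2]
  [3, 0, 1]
  [6, 8, 0]

This is the Floyd-Warshall all-pairs shortest-path computation. For each intermediate vertex k = 0, 1, …, 2, update dist[i][j] ← min(dist[i][j], dist[i][k] + dist[k][j]). The final matrix gives, for each (i, j), the minimum total weight of any directed path from i to j (possibly empty when i = j).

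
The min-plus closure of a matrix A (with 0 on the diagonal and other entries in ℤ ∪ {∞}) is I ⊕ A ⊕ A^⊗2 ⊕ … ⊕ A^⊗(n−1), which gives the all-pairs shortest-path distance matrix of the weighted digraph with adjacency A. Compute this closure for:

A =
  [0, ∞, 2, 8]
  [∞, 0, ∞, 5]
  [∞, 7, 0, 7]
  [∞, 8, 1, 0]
Closure =
  [0, 9, 2, 8]
  [∞, 0, 6, 5]
  [∞, 7, 0, 7]
  [∞, 8, 1, 0]

This is the Floyd-Warshall all-pairs shortest-path computation. For each intermediate vertex k = 0, 1, …, 3, update dist[i][j] ← min(dist[i][j], dist[i][k] + dist[k][j]). The final matrix gives, for each (i, j), the minimum total weight of any directed path from i to j (possibly empty when i = j).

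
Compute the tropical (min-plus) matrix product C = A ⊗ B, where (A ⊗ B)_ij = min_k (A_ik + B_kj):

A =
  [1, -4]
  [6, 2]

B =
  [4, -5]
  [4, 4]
A ⊗ B =
  [0, -4]
  [6, 1]

Apply the min-plus product entry-by-entry:
  C[0][0] = min over k of (A[0][0] + B[0][0] = 1 + 4 = 5, A[0][1] + B[1][0] = -4 + 4 = 0) = 0 (attained at k = 1)
  C[0][1] = min over k of (A[0][0] + B[0][1] = 1 + -5 = -4, A[0][1] + B[1][1] = -4 + 4 = 0) = -4 (attained at k = 0)
  C[1][0] = min over k of (A[1][0] + B[0][0] = 6 + 4 = 10, A[1][1] + B[1][0] = 2 + 4 = 6) = 6 (attained at k = 1)
  C[1][1] = min over k of (A[1][0] + B[0][1] = 6 + -5 = 1, A[1][1] + B[1][1] = 2 + 4 = 6) = 1 (attained at k = 0)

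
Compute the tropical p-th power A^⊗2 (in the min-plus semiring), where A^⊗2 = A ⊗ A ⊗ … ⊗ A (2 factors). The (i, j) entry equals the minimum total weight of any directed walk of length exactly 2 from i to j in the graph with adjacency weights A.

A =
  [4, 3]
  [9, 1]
A^⊗2 =
  [8, 4]
  [10, 2]

Each entry (A^⊗2)_ij equals the minimum over all length-2 walks i = v_0 → v_1 → … → v_2 = j of Σ_t A[v_t][v_{t+1}]. For example, for (i, j) = (0, 1) we minimise over 2 possible intermediate vertex sequences; the minimum is 4, attained along the walk 0 → 1 → 1.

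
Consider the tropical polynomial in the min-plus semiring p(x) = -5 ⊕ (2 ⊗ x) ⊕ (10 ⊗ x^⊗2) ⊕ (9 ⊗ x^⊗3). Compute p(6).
p(6) = -5

A tropical monomial a ⊗ x^⊗i evaluates to a + i · x. Evaluating each term at x = 6:
  Term 0 contributes -5 + 0 · 6 = -5
  Term 1 contributes 2 + 1 · 6 = 8
  Term 2 contributes 10 + 2 · 6 = 22
  Term 3 contributes 9 + 3 · 6 = 27
p(6) = ⊕ of these = min[-5, 8, 22, 27] = -5.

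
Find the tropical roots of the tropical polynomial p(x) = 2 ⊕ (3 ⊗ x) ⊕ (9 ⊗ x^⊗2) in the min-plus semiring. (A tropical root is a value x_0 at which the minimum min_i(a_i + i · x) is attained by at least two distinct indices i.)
Roots: {-6, -1}

Each tropical root is a break point of the lower envelope of the lines y = a_i + i · x (there are 3 lines, with slopes 0, 1, ..., 2). Only the lines that attain the minimum somewhere contribute to roots; other lines are dominated. Here the surviving (envelope) indices are i = 2, i = 1, i = 0.
Intersections between consecutive envelope lines give the roots: for adjacent envelope indices i < j the intersection is x = (a_i − a_j) / (j − i). Reading off the sorted break points: {-6, -1}.
Verification: at each break x_0, at least two indices attain the minimum of min_i(a_i + i · x_0).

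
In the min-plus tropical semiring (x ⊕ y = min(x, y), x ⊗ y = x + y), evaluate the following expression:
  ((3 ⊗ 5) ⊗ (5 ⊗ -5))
((3 ⊗ 5) ⊗ (5 ⊗ -5)) = 8

Expand innermost to outermost. Recall ⊕ takes the minimum of its arguments and ⊗ takes their sum. Working out the expression ((3 ⊗ 5) ⊗ (5 ⊗ -5)) gives 8.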